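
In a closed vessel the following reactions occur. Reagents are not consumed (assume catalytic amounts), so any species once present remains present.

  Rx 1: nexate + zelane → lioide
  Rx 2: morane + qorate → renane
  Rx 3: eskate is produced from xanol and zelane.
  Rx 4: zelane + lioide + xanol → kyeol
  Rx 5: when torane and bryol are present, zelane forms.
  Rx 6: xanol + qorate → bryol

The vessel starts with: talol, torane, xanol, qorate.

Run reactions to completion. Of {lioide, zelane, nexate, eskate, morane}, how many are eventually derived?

xanol and qorate present → bryol forms (Rx 6).
torane and bryol present → zelane forms (Rx 5).
xanol and zelane present → eskate forms (Rx 3).
lioide would need nexate and zelane (Rx 1), but nexate never forms.
zelane: reached.
No rule produces nexate, and it is not given.
eskate: reached.
No rule produces morane, and it is not given.
Reached: zelane and eskate — 2 of the 5.

2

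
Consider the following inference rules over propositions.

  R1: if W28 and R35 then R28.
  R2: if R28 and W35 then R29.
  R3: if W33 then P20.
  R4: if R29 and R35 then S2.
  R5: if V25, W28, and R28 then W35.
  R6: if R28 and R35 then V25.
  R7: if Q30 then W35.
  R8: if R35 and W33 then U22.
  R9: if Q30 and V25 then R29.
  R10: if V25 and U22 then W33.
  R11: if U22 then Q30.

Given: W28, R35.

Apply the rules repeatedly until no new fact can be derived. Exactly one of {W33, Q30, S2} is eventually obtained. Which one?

W28 and R35 hold, so R28 follows (R1).
R28 and R35 hold, so V25 follows (R6).
From V25, W28, and R28, R5 gives W35.
From R28 and W35, R2 gives R29.
From R29 and R35, R4 gives S2.
W33 would need V25 and U22 (R10), but U22 is never established. Q30 would need U22 (R11), but U22 is never established.

S2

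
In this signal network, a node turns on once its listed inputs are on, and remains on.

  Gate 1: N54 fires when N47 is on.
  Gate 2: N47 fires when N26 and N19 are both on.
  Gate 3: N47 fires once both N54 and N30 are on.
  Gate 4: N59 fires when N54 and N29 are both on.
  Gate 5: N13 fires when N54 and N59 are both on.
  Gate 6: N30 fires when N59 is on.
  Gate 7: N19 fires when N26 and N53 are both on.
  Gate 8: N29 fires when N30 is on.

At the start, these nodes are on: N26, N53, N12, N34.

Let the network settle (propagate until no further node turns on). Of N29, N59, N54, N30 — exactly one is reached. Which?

N26 and N53 are on, so N19 fires (Gate 7).
N26 and N19 are on, so N47 fires (Gate 2).
Gate 1: N47 on → N54 on.
N30 would need N59 (Gate 6), but N59 never turns on. N29 would need N30 (Gate 8), but N30 never turns on. N59 would need N54 and N29 (Gate 4), but N29 never turns on.

N54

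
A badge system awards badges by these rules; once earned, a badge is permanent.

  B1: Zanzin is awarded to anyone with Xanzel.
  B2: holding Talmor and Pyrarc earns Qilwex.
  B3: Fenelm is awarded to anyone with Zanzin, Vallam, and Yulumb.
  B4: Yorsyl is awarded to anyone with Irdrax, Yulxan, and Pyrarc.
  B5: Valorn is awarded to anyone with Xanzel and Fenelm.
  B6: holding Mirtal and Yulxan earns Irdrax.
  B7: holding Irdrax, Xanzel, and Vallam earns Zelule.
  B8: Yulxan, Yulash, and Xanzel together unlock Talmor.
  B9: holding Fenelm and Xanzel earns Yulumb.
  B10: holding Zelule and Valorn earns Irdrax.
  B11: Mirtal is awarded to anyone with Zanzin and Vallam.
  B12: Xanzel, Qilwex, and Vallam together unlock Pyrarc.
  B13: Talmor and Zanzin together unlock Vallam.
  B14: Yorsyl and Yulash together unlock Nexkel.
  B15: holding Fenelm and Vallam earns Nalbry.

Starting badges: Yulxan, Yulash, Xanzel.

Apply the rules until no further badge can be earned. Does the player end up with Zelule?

Yes

With Yulxan, Yulash, and Xanzel, Talmor is earned (B8).
With Xanzel, Zanzin is earned (B1).
With Talmor and Zanzin, Vallam is earned (B13).
With Zanzin and Vallam, Mirtal is earned (B11).
With Mirtal and Yulxan, Irdrax is earned (B6).
With Irdrax, Xanzel, and Vallam, Zelule is earned (B7).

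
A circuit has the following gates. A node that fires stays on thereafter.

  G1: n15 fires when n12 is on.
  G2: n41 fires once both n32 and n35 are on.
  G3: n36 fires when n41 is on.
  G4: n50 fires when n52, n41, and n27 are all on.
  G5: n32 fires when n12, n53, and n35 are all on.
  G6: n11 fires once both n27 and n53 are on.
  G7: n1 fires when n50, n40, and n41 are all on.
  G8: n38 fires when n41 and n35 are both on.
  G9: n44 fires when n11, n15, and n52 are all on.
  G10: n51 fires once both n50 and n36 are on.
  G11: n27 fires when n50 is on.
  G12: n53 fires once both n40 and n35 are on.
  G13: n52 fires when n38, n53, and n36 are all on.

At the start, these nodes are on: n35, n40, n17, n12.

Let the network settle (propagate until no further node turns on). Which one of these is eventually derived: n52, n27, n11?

n40 and n35 are on, so n53 fires (G12).
n12, n53, and n35 are on, so n32 fires (G5).
n32 and n35 are on, so n41 fires (G2).
G3: n41 on → n36 on.
G8: n41 and n35 on → n38 on.
n38, n53, and n36 are on, so n52 fires (G13).
n11 would need n27 and n53 (G6), but n27 never turns on. n27 would need n50 (G11), but n50 never turns on.

n52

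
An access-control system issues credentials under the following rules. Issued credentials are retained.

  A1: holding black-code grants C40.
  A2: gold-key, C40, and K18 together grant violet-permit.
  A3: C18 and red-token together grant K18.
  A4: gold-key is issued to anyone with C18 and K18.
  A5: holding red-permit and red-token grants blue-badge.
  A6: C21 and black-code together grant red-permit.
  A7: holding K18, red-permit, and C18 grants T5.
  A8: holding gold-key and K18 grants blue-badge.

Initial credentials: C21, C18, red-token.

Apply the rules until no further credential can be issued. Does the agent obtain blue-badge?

Yes

Holding C18 and red-token grants K18 (A3).
Holding C18 and K18 grants gold-key (A4).
Holding gold-key and K18 grants blue-badge (A8).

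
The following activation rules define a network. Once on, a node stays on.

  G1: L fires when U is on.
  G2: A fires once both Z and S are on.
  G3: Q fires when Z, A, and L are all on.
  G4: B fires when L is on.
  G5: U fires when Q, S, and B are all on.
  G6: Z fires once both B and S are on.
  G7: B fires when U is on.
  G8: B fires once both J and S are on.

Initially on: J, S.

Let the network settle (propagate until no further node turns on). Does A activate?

Yes

G8: J and S on → B on.
G6: B and S on → Z on.
G2: Z and S on → A on.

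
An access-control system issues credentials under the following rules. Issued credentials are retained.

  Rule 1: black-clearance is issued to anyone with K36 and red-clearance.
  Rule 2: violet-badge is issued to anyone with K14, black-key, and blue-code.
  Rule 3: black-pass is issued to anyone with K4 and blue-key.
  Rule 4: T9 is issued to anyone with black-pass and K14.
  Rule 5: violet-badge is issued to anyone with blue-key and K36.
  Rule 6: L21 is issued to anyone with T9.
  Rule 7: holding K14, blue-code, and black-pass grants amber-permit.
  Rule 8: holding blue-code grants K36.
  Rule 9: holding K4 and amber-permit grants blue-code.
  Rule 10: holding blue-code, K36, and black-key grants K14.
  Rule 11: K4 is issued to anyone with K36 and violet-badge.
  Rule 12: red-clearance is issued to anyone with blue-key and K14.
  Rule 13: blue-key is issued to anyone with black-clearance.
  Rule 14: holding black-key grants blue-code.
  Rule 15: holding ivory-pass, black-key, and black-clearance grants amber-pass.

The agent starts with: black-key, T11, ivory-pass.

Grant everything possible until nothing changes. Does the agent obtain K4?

Yes

Holding black-key grants blue-code (Rule 14).
Holding blue-code grants K36 (Rule 8).
Holding blue-code, K36, and black-key grants K14 (Rule 10).
Holding K14, black-key, and blue-code grants violet-badge (Rule 2).
Holding K36 and violet-badge grants K4 (Rule 11).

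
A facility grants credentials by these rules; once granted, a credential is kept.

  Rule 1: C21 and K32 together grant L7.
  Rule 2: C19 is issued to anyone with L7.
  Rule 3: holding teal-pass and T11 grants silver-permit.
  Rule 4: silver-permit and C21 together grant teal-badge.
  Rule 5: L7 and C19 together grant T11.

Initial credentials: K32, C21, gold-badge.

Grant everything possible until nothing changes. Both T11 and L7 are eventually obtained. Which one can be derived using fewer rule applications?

L7

L7: Holding C21 and K32 grants L7 (Rule 1). [1 rule application]
T11: Holding C21 and K32 grants L7 (Rule 1). Holding L7 grants C19 (Rule 2). Holding L7 and C19 grants T11 (Rule 5). [3 rule applications]
L7 needs fewer.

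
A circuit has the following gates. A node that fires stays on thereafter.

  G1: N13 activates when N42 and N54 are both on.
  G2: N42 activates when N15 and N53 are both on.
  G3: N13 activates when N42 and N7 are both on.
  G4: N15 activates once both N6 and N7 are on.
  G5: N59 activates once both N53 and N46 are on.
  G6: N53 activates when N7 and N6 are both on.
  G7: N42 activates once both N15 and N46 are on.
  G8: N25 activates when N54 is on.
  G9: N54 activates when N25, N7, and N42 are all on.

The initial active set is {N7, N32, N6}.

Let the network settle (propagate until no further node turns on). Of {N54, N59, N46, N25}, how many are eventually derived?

N54 would need N25, N7, and N42 (G9), but N25 never turns on.
N59 would need N53 and N46 (G5), but N46 never turns on.
No rule produces N46, and it is not given.
N25 would need N54 (G8), but N54 never turns on.
None of the 4 are reached.

0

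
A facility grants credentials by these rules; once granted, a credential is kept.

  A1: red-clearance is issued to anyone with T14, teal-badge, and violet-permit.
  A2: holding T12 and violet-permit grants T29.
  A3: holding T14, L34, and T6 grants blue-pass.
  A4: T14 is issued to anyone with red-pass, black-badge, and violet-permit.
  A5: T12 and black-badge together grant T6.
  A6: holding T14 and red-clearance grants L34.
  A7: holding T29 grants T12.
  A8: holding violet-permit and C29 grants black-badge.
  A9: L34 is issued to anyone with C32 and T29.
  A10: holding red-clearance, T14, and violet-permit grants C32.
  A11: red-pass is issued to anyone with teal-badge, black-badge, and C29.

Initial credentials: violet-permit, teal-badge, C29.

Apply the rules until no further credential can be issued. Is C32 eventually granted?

Holding violet-permit and C29 grants black-badge (A8).
Holding teal-badge, black-badge, and C29 grants red-pass (A11).
Holding red-pass, black-badge, and violet-permit grants T14 (A4).
Holding T14, teal-badge, and violet-permit grants red-clearance (A1).
Holding red-clearance, T14, and violet-permit grants C32 (A10).

Yes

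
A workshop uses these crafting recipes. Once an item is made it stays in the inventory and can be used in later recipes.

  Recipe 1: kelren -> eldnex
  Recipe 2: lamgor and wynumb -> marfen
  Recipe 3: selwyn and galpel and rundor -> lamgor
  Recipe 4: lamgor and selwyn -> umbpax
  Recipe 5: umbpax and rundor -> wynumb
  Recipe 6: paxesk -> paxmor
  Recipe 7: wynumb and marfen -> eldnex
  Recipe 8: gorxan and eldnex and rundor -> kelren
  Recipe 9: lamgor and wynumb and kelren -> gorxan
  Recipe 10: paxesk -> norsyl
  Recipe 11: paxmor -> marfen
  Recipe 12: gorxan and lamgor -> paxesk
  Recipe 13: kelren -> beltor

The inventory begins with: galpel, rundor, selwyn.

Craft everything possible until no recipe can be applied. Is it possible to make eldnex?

selwyn and galpel and rundor -> lamgor (Recipe 3).
lamgor and selwyn -> umbpax (Recipe 4).
Using Recipe 5, umbpax and rundor make wynumb.
Using Recipe 2, lamgor and wynumb make marfen.
Using Recipe 7, wynumb and marfen make eldnex.

Yes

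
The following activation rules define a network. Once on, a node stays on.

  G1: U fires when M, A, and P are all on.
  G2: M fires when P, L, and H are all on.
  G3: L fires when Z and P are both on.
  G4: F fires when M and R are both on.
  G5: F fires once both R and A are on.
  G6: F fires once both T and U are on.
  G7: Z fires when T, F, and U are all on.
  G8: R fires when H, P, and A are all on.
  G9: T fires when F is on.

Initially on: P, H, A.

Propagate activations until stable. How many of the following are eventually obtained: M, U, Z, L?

M would need P, L, and H (G2), but L never turns on.
U would need M, A, and P (G1), but M never turns on.
Z would need T, F, and U (G7), but U never turns on.
L would need Z and P (G3), but Z never turns on.
None of the 4 are reached.

0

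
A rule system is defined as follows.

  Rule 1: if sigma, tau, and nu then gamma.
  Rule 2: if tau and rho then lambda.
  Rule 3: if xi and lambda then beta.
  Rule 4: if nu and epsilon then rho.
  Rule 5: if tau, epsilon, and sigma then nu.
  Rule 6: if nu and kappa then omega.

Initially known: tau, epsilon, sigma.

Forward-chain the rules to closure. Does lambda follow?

tau, epsilon, and sigma hold, so nu follows (Rule 5).
nu and epsilon hold, so rho follows (Rule 4).
From tau and rho, Rule 2 gives lambda.

Yes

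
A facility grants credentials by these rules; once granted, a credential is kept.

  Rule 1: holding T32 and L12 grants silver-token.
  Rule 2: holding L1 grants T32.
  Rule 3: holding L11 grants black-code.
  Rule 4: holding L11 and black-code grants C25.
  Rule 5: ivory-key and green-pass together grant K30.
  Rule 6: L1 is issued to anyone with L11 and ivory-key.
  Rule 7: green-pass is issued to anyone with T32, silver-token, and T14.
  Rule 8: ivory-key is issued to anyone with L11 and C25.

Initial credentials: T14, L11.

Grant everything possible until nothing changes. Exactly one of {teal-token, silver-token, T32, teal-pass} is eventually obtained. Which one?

Holding L11 grants black-code (Rule 3).
Holding L11 and black-code grants C25 (Rule 4).
Holding L11 and C25 grants ivory-key (Rule 8).
Holding L11 and ivory-key grants L1 (Rule 6).
Holding L1 grants T32 (Rule 2).
silver-token would need T32 and L12 (Rule 1), but L12 is never granted. No rule produces teal-pass, and it is not given. No rule produces teal-token, and it is not given.

T32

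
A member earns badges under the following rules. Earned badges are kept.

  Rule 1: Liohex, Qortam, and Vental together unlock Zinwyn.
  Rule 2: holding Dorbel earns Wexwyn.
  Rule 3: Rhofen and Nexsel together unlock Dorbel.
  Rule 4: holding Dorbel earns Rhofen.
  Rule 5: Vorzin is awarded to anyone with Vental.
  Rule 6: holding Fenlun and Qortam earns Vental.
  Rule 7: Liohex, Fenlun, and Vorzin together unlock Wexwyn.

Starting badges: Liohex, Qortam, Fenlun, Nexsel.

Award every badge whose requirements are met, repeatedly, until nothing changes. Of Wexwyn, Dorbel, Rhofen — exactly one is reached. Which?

With Fenlun and Qortam, Vental is earned (Rule 6).
With Vental, Vorzin is earned (Rule 5).
With Liohex, Fenlun, and Vorzin, Wexwyn is earned (Rule 7).
Dorbel would need Rhofen and Nexsel (Rule 3), but Rhofen is never earned. Rhofen would need Dorbel (Rule 4), but Dorbel is never earned.

Wexwyn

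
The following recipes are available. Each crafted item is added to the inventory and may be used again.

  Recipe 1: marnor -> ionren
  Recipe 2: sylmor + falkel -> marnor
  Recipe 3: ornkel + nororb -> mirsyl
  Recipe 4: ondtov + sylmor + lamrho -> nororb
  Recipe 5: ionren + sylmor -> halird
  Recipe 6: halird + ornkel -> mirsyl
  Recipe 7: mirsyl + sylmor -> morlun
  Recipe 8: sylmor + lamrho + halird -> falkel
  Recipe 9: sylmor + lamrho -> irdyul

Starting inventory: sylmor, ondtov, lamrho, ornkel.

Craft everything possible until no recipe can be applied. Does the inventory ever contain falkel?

No

falkel would need sylmor, lamrho, and halird (Recipe 8), but halird is never obtained.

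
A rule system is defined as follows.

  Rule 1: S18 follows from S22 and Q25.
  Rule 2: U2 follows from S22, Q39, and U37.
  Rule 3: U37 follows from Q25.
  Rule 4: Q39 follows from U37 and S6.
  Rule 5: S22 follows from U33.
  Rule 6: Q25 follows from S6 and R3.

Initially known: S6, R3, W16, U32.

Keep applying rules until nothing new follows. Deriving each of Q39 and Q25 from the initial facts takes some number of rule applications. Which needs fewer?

Q25

Q25: S6 and R3 hold, so Q25 follows (Rule 6). [1 rule application]
Q39: S6 and R3 hold, so Q25 follows (Rule 6). From Q25, Rule 3 gives U37. From U37 and S6, Rule 4 gives Q39. [3 rule applications]
Q25 needs fewer.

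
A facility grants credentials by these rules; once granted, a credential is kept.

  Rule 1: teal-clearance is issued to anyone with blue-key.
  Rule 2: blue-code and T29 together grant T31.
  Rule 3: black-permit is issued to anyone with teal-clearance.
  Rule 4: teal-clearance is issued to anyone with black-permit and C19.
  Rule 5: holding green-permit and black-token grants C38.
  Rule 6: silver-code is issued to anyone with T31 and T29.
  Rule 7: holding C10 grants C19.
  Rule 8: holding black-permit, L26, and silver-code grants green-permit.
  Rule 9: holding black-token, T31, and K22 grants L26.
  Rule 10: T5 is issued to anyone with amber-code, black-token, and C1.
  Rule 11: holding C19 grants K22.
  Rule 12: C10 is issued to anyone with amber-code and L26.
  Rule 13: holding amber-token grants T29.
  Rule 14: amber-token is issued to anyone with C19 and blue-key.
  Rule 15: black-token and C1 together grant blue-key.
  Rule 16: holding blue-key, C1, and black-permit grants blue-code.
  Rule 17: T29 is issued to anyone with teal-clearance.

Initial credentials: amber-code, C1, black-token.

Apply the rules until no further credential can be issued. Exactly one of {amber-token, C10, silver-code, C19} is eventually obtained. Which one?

Holding black-token and C1 grants blue-key (Rule 15).
Holding blue-key grants teal-clearance (Rule 1).
Holding teal-clearance grants T29 (Rule 17).
Holding teal-clearance grants black-permit (Rule 3).
Holding blue-key, C1, and black-permit grants blue-code (Rule 16).
Holding blue-code and T29 grants T31 (Rule 2).
Holding T31 and T29 grants silver-code (Rule 6).
C10 would need amber-code and L26 (Rule 12), but L26 is never granted. amber-token would need C19 and blue-key (Rule 14), but C19 is never granted. C19 would need C10 (Rule 7), but C10 is never granted.

silver-code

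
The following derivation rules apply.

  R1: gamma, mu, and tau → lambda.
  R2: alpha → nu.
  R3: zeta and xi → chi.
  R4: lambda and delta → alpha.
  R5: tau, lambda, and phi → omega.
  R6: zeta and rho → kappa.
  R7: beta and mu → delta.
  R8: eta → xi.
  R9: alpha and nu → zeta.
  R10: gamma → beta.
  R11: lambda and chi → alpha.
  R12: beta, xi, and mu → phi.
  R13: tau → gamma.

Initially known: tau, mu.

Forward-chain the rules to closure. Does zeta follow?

Yes

From tau, R13 gives gamma.
gamma, mu, and tau hold, so lambda follows (R1).
gamma holds, so beta follows (R10).
beta and mu hold, so delta follows (R7).
lambda and delta hold, so alpha follows (R4).
From alpha, R2 gives nu.
alpha and nu hold, so zeta follows (R9).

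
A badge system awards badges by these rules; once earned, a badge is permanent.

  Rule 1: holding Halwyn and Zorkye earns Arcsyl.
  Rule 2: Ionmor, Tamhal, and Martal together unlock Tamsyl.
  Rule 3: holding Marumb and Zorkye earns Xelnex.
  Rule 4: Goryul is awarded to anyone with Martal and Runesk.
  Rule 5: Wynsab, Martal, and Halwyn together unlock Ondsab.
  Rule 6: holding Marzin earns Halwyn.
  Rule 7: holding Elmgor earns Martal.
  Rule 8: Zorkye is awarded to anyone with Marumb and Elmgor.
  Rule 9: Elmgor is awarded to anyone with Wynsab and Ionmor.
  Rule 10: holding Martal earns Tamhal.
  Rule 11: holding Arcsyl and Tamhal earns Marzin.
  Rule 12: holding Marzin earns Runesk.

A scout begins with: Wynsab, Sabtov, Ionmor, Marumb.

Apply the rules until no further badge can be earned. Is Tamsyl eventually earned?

With Wynsab and Ionmor, Elmgor is earned (Rule 9).
With Elmgor, Martal is earned (Rule 7).
With Martal, Tamhal is earned (Rule 10).
With Ionmor, Tamhal, and Martal, Tamsyl is earned (Rule 2).

Yes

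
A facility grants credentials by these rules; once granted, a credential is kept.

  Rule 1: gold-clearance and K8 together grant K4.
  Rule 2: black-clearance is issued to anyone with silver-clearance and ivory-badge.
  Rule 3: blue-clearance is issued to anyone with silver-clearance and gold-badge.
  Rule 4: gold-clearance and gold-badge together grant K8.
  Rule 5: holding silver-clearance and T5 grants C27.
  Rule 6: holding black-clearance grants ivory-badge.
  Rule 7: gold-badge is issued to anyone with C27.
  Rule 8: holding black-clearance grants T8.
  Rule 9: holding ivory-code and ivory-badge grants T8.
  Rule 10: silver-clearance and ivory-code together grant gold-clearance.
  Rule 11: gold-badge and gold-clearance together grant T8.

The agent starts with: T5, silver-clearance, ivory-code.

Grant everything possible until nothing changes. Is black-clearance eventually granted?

No

black-clearance would need silver-clearance and ivory-badge (Rule 2), but ivory-badge is never granted.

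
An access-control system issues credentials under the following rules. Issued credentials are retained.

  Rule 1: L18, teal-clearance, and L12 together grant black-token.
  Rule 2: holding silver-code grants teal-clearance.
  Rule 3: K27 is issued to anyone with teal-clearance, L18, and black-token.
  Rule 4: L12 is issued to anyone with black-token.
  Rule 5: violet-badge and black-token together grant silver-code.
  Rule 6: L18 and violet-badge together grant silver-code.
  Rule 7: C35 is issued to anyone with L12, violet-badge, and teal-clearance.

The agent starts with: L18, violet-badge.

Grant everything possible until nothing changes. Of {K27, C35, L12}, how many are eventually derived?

0

K27 would need teal-clearance, L18, and black-token (Rule 3), but black-token is never granted.
C35 would need L12, violet-badge, and teal-clearance (Rule 7), but L12 is never granted.
L12 would need black-token (Rule 4), but black-token is never granted.
None of the 3 are reached.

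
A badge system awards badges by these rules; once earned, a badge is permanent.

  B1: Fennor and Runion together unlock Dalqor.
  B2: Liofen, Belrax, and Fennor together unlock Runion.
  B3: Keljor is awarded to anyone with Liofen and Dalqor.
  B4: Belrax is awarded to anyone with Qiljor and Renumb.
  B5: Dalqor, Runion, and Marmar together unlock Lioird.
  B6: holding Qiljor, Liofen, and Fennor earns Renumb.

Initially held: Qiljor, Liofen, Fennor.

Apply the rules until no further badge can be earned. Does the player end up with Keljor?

With Qiljor, Liofen, and Fennor, Renumb is earned (B6).
With Qiljor and Renumb, Belrax is earned (B4).
With Liofen, Belrax, and Fennor, Runion is earned (B2).
With Fennor and Runion, Dalqor is earned (B1).
With Liofen and Dalqor, Keljor is earned (B3).

Yes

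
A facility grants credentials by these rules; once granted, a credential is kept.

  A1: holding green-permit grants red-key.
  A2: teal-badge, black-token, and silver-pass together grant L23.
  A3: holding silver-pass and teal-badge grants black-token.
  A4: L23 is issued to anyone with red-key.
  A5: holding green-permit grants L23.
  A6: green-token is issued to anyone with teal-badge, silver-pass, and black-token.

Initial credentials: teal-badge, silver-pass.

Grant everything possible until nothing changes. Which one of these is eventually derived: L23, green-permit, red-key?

L23

Holding silver-pass and teal-badge grants black-token (A3).
Holding teal-badge, black-token, and silver-pass grants L23 (A2).
red-key would need green-permit (A1), but green-permit is never granted. No rule produces green-permit, and it is not given.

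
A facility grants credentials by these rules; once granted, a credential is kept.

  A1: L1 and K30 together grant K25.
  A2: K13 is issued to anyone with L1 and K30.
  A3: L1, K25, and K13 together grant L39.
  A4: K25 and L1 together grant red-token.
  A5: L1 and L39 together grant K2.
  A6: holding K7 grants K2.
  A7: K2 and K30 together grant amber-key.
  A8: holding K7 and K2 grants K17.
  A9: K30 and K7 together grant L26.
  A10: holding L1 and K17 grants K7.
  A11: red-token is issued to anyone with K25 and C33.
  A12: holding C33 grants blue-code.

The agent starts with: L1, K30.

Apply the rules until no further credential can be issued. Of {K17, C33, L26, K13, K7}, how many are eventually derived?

1

Holding L1 and K30 grants K13 (A2).
K17 would need K7 and K2 (A8), but K7 is never granted.
No rule produces C33, and it is not given.
L26 would need K30 and K7 (A9), but K7 is never granted.
K13: reached.
K7 would need L1 and K17 (A10), but K17 is never granted.
Reached: K13 — 1 of the 5.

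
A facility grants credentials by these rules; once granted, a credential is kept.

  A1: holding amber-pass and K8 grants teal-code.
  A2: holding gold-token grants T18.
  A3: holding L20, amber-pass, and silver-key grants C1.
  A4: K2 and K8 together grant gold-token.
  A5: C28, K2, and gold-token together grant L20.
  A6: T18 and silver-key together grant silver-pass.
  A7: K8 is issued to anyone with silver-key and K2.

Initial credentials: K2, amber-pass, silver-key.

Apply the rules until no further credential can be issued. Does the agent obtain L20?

L20 would need C28, K2, and gold-token (A5), but C28 is never granted.

No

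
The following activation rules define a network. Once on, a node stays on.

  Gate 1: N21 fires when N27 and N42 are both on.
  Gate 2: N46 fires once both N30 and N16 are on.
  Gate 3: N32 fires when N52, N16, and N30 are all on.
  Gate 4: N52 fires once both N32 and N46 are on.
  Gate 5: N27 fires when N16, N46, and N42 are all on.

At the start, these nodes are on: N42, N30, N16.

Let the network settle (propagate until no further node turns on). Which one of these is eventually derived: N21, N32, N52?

N21

N30 and N16 are on, so N46 fires (Gate 2).
N16, N46, and N42 are on, so N27 fires (Gate 5).
N27 and N42 are on, so N21 fires (Gate 1).
N32 would need N52, N16, and N30 (Gate 3), but N52 never turns on. N52 would need N32 and N46 (Gate 4), but N32 never turns on.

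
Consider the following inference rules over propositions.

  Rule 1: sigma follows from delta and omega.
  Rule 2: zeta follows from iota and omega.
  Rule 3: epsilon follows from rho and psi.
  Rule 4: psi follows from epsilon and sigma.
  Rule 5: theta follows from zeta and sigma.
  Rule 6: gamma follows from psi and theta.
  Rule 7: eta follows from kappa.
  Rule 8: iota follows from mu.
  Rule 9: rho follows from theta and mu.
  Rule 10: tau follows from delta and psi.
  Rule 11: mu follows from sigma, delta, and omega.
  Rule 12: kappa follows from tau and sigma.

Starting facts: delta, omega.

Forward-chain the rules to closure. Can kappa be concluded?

No

kappa would need tau and sigma (Rule 12), but tau is never established.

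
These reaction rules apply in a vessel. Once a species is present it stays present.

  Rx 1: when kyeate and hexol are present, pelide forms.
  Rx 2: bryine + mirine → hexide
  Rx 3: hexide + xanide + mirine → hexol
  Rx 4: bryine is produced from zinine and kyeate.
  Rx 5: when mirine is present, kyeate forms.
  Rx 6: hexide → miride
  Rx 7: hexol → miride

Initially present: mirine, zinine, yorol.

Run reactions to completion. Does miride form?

mirine present → kyeate forms (Rx 5).
zinine and kyeate present → bryine forms (Rx 4).
bryine and mirine present → hexide forms (Rx 2).
hexide present → miride forms (Rx 6).

Yes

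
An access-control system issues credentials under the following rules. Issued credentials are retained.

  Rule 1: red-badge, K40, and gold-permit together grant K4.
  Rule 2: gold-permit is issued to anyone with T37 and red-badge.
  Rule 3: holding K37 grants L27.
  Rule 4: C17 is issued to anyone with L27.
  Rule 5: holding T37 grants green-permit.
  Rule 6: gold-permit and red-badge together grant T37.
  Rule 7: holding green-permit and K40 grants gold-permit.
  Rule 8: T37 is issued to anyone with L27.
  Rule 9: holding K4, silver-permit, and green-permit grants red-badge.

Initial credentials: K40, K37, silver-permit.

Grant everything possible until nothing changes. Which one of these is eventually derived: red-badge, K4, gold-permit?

Holding K37 grants L27 (Rule 3).
Holding L27 grants T37 (Rule 8).
Holding T37 grants green-permit (Rule 5).
Holding green-permit and K40 grants gold-permit (Rule 7).
red-badge would need K4, silver-permit, and green-permit (Rule 9), but K4 is never granted. K4 would need red-badge, K40, and gold-permit (Rule 1), but red-badge is never granted.

gold-permit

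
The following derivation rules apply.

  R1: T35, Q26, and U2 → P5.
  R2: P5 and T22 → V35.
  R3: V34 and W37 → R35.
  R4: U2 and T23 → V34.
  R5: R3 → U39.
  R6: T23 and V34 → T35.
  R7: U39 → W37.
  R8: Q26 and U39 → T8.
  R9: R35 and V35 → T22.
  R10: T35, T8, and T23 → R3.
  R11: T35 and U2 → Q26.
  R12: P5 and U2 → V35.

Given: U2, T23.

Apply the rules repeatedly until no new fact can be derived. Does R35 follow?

R35 would need V34 and W37 (R3), but W37 is never established.

No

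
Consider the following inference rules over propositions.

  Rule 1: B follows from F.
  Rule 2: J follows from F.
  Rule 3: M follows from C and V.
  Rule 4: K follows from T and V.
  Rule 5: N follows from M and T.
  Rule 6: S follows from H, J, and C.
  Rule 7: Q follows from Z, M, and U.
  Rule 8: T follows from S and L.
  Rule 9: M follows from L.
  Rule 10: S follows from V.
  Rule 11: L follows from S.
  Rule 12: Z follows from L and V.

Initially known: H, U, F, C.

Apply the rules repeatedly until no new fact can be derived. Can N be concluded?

Yes

F holds, so J follows (Rule 2).
From H, J, and C, Rule 6 gives S.
From S, Rule 11 gives L.
From L, Rule 9 gives M.
S and L hold, so T follows (Rule 8).
M and T hold, so N follows (Rule 5).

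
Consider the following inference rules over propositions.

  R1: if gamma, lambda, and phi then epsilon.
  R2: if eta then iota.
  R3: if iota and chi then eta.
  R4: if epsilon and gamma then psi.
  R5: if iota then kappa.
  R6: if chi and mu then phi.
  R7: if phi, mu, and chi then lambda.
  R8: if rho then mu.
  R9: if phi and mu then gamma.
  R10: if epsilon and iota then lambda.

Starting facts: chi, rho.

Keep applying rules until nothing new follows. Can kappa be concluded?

No

kappa would need iota (R5), but iota is never established.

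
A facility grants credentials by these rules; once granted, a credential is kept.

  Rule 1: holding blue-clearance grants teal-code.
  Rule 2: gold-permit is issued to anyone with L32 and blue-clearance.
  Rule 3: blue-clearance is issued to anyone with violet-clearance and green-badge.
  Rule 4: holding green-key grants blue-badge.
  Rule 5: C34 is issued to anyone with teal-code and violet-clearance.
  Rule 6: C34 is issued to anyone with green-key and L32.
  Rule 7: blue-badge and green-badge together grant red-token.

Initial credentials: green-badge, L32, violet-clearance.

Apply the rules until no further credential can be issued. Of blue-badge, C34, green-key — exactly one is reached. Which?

C34

Holding violet-clearance and green-badge grants blue-clearance (Rule 3).
Holding blue-clearance grants teal-code (Rule 1).
Holding teal-code and violet-clearance grants C34 (Rule 5).
No rule produces green-key, and it is not given. blue-badge would need green-key (Rule 4), but green-key is never granted.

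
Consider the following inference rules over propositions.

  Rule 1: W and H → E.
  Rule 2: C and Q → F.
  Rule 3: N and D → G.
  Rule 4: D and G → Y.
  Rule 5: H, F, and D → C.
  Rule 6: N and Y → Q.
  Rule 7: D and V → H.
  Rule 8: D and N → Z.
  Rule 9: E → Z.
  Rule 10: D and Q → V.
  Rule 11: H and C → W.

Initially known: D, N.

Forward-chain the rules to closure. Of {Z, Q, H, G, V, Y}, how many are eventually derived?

6

N and D hold, so G follows (Rule 3).
From D and N, Rule 8 gives Z.
D and G hold, so Y follows (Rule 4).
From N and Y, Rule 6 gives Q.
D and Q hold, so V follows (Rule 10).
D and V hold, so H follows (Rule 7).
Z: reached.
Q: reached.
H: reached.
G: reached.
V: reached.
Y: reached.
All 6 are reached.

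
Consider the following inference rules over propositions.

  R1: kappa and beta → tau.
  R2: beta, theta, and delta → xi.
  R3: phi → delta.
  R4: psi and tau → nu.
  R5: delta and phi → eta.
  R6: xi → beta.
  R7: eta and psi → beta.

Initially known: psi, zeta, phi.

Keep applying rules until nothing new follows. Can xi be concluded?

No

xi would need beta, theta, and delta (R2), but theta is never established.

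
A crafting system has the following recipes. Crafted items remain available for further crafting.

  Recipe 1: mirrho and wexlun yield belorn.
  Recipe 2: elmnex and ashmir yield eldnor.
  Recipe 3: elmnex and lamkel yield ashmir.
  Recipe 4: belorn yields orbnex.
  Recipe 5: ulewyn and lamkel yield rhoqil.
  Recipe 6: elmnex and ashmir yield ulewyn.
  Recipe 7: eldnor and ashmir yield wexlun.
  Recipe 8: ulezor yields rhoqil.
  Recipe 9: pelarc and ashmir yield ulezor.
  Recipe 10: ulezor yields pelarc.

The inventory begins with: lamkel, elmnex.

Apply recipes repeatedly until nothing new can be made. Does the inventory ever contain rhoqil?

Using Recipe 3, elmnex and lamkel make ashmir.
Using Recipe 6, elmnex and ashmir make ulewyn.
ulewyn and lamkel → rhoqil (Recipe 5).

Yes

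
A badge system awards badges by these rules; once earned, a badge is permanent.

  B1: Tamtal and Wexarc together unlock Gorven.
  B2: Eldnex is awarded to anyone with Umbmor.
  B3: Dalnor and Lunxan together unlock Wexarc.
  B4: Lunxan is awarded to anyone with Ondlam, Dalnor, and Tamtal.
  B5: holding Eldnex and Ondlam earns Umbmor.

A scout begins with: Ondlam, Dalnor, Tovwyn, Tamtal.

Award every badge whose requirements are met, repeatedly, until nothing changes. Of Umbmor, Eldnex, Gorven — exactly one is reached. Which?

Gorven

With Ondlam, Dalnor, and Tamtal, Lunxan is earned (B4).
With Dalnor and Lunxan, Wexarc is earned (B3).
With Tamtal and Wexarc, Gorven is earned (B1).
Umbmor would need Eldnex and Ondlam (B5), but Eldnex is never earned. Eldnex would need Umbmor (B2), but Umbmor is never earned.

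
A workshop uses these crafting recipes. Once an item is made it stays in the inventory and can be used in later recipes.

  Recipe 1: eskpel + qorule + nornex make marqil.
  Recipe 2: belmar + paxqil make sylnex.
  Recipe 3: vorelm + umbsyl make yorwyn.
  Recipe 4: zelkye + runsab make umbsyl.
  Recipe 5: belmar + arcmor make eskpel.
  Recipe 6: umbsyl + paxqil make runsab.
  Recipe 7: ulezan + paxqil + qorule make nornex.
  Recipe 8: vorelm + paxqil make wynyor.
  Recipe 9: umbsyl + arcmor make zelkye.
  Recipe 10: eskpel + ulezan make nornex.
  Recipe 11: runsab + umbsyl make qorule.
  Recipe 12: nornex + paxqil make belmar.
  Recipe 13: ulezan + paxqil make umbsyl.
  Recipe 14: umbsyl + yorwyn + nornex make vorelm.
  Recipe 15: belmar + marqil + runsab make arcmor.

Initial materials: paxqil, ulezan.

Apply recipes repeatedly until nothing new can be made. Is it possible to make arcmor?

No

arcmor would need belmar, marqil, and runsab (Recipe 15), but marqil is never obtained.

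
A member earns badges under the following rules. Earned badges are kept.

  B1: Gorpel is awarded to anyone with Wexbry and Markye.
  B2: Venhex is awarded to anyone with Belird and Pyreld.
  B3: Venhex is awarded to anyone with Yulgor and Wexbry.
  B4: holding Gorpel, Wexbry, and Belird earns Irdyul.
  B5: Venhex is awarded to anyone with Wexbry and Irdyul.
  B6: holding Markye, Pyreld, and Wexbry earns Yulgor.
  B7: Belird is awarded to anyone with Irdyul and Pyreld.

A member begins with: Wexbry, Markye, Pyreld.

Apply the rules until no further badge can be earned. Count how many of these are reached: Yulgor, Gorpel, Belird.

With Markye, Pyreld, and Wexbry, Yulgor is earned (B6).
With Wexbry and Markye, Gorpel is earned (B1).
Yulgor: reached.
Gorpel: reached.
Belird would need Irdyul and Pyreld (B7), but Irdyul is never earned.
Reached: Yulgor and Gorpel — 2 of the 3.

2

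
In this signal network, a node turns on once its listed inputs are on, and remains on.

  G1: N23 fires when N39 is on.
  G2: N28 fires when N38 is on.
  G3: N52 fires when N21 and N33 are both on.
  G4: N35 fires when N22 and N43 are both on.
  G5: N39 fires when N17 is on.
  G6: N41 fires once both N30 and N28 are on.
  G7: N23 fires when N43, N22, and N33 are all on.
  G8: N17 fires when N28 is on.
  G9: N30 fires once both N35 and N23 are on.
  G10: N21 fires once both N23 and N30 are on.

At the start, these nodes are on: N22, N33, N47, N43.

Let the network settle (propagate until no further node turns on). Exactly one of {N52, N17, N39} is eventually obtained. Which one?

N43, N22, and N33 are on, so N23 fires (G7).
G4: N22 and N43 on → N35 on.
N35 and N23 are on, so N30 fires (G9).
N23 and N30 are on, so N21 fires (G10).
G3: N21 and N33 on → N52 on.
N17 would need N28 (G8), but N28 never turns on. N39 would need N17 (G5), but N17 never turns on.

N52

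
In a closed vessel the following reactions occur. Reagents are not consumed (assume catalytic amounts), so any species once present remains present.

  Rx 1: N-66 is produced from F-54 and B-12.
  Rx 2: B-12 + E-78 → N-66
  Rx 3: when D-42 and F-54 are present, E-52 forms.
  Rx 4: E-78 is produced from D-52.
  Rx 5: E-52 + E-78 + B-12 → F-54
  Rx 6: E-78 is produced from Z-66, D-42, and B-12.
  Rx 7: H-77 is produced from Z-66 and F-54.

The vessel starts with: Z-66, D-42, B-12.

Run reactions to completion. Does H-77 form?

No

H-77 would need Z-66 and F-54 (Rx 7), but F-54 never forms.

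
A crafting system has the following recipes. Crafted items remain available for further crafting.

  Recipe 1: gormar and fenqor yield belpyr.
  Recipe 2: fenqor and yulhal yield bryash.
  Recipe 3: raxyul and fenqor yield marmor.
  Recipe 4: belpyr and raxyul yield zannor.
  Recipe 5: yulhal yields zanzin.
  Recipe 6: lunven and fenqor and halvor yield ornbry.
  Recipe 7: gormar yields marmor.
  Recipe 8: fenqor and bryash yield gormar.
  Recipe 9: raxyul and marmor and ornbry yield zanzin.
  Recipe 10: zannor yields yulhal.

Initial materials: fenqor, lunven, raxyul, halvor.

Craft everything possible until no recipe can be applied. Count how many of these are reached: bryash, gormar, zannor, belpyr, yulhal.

bryash would need fenqor and yulhal (Recipe 2), but yulhal is never obtained.
gormar would need fenqor and bryash (Recipe 8), but bryash is never obtained.
zannor would need belpyr and raxyul (Recipe 4), but belpyr is never obtained.
belpyr would need gormar and fenqor (Recipe 1), but gormar is never obtained.
yulhal would need zannor (Recipe 10), but zannor is never obtained.
None of the 5 are reached.

0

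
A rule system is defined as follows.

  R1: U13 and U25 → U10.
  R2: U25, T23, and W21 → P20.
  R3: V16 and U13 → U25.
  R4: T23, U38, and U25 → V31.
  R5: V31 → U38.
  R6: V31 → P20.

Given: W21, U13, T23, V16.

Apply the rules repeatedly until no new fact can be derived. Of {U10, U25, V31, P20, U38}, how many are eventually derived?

From V16 and U13, R3 gives U25.
U25, T23, and W21 hold, so P20 follows (R2).
From U13 and U25, R1 gives U10.
U10: reached.
U25: reached.
V31 would need T23, U38, and U25 (R4), but U38 is never established.
P20: reached.
U38 would need V31 (R5), but V31 is never established.
Reached: U10, U25, and P20 — 3 of the 5.

3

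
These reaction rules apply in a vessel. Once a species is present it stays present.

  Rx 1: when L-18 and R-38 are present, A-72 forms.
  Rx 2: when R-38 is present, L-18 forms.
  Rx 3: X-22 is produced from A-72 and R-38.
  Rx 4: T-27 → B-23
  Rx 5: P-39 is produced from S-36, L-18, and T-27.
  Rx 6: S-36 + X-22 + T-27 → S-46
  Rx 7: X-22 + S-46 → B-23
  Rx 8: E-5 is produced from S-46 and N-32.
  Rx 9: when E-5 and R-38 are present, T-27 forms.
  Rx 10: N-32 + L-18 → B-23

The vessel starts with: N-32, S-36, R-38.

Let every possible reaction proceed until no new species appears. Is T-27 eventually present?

No

T-27 would need E-5 and R-38 (Rx 9), but E-5 never forms.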